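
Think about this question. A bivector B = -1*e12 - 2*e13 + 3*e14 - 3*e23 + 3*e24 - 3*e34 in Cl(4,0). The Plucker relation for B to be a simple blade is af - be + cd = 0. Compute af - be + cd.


Plucker relation: af - be + cd
a*f = (-1)*(-3) = 3
b*e = (-2)*3 = -6
c*d = 3*(-3) = -9
af - be + cd = 3 - (-6) + (-9)
= 0


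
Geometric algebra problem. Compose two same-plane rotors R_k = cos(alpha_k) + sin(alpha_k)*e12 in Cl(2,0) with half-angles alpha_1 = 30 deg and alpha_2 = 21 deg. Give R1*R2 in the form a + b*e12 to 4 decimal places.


Same-plane rotors commute and their half-angles add:
R1*R2 = cos(a1 + a2) + sin(a1 + a2)*e12.
a1 + a2 = 30 + 21 = 51 deg
cos(51 deg) = 0.6293
sin(51 deg) = 0.7771
R1*R2 = 0.6293 + 0.7771*e12


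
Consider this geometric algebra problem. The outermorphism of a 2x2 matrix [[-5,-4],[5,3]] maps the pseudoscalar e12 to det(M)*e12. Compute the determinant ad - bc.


The outermorphism of a linear map f sends e1^e2 to f(e1)^f(e2).
f(e1) = -5*e1 + 5*e2
f(e2) = -4*e1 + 3*e2
f(e1) ^ f(e2) = (-5*e1 + 5*e2) ^ (-4*e1 + 3*e2)
= (-5)*3*e12 + 5*(-4)*e21
= (-15 - (-20))*e12
= 5*e12
Coefficient = 5


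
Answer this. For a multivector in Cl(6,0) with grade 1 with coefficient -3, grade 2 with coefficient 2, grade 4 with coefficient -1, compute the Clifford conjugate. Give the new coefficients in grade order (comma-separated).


Clifford conjugate sign for grade k: (-1)^(k(k+1)/2)
Grade 1: (-1)^(1*2/2) = (-1)^1 = -1, coeff -3 -> 3
Grade 2: (-1)^(2*3/2) = (-1)^3 = -1, coeff 2 -> -2
Grade 4: (-1)^(4*5/2) = (-1)^10 = 1, coeff -1 -> -1
Conjugated coefficients: 3, -2, -1


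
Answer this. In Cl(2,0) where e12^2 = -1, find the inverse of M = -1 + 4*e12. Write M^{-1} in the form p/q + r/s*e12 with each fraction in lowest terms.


M = -1 + 4*e12, where e12^2 = -1.
Since M commutes with its reverse ~M = a - b*e12, M * ~M = a^2 - b^2*e12^2 = a^2 + b^2.
So M^{-1} = ~M / (a^2 + b^2) = (a - b*e12)/(a^2 + b^2).
a^2 + b^2 = 1 + 16 = 17
Scalar part = -1/17 = -1/17
Bivector coeff = -4/17 = -4/17
M^{-1} = -1/17 - 4/17*e12


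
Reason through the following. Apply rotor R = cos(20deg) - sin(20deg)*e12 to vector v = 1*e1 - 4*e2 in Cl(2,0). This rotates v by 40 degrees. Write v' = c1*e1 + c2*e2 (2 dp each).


Rotor R = cos(20deg) - sin(20deg)*e12
Rotation angle theta = 2 * 20 = 40 degrees
v' = R*v*~R rotates v by theta.
cos(40deg) = 0.7660, sin(40deg) = 0.6428
v'_1 = 1*cos(40deg) - (-4)*sin(40deg)
= 1*0.7660 - (-4)*0.6428
= 3.34
v'_2 = 1*sin(40deg) + (-4)*cos(40deg)
= 1*0.6428 + (-4)*0.7660
= -2.42
v' = 3.34*e1 - 2.42*e2


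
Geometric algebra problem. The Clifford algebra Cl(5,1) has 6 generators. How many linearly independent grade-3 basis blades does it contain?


Number of grade-k basis blades in Cl(p,q) with n = p + q is C(n, k).
n = 5 + 1 = 6
C(6, 3) = 6! / (3! * 3!)
= 720 / (6 * 6)
= 20


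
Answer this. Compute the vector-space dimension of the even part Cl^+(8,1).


Even subalgebra dimension = 2^(n-1)
n = 8 + 1 = 9
2^(9 - 1) = 2^8 = 256
Verification: sum of C(9,k) for even k = 1 + 36 + 126 + 84 + 9 = 256
Result = 256


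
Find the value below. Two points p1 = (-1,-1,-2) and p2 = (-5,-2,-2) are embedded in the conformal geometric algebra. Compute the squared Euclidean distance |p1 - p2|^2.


p1 - p2 = (4, 1, 0)
|p1 - p2|^2 = 4^2 + 1^2 + 0^2
= 16 + 1 + 0
= 17


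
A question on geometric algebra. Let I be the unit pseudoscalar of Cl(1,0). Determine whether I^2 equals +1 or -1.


The pseudoscalar I = e1...e_n (product of all n generators) of Cl(p,q) satisfies I^2 = (-1)^(q + n(n-1)/2).
p = 1, q = 0, n = p + q = 1
n(n-1)/2 = 1 * 0 / 2 = 0
Exponent = q + n(n-1)/2 = 0 + 0 = 0
I^2 = (-1)^0 = +1


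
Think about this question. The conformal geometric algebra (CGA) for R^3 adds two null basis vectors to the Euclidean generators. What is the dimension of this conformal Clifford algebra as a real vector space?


The conformal model of R^3 uses Cl(4,1): the 3 Euclidean generators plus two extra orthogonal generators e+ (e+^2 = +1) and e- (e-^2 = -1), from which the null vectors e0, einf are built.
Number of generators m = 3 + 2 = 5.
dim Cl(p,q) = 2^m = 2^5 = 32


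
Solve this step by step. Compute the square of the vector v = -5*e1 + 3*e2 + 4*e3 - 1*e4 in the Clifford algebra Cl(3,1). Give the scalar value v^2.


v^2 = sum of c_i^2 * e_i^2
Positive signature terms (e_i^2 = +1): (-5)^2 + 3^2 + 4^2 = 50
Negative signature terms (e_j^2 = -1): (-1)^2 = 1
v^2 = 50 - 1 = 49


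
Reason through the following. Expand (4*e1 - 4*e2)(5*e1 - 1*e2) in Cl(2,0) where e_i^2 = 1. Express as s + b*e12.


Expand: (4*e1 - 4*e2)(5*e1 - 1*e2)
= 4*5*e1e1 + 4*(-1)*e1e2 + (-4)*5*e2e1 + (-4)*(-1)*e2e2
Using e1^2 = e2^2 = 1, e2e1 = -e1e2:
Scalar part s = 4*5 + (-4)*(-1) = 20 + 4 = 24
Bivector part b = 4*(-1) - (-4)*5 = -4 - (-20) = 16
uv = 24 + 16*e12


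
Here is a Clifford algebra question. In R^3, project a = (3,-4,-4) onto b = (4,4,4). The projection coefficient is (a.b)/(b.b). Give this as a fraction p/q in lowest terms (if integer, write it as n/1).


Projection coefficient = (a . b) / (b . b)
a . b = 3*4 + (-4)*4 + (-4)*4
= 12 + (-16) + (-16) = -20
b . b = 4^2 + 4^2 + 4^2
= 16 + 16 + 16 = 48
Coefficient = -20/48
In lowest terms: -5/12


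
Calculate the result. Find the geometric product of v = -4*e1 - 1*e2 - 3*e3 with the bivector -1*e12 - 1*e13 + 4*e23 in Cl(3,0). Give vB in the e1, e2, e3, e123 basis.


vB has grade-1 (vector) and grade-3 (trivector) parts: vB = (v _| B) + (v ^ B).
Vector part <vB>_1:
  e1: -v2*b12 - v3*b13 = -(-1)*(-1) - (-3)*(-1) = -4
  e2: v1*b12 - v3*b23 = (-4)*(-1) - (-3)*(4) = 16
  e3: v1*b13 + v2*b23 = (-4)*(-1) + (-1)*(4) = 0
Trivector part <vB>_3:
  e123: v1*b23 - v2*b13 + v3*b12 = (-4)*(4) - (-1)*(-1) + (-3)*(-1) = -14
vB = -4*e1 + 16*e2 + 0*e3 - 14*e123


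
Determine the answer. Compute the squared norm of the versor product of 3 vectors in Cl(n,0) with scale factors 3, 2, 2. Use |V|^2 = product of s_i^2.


Each vector v_i has |v_i|^2 = s_i^2
Squared scales: 3^2 = 9, 2^2 = 4, 2^2 = 4
|V|^2 = 9 * 4 * 4
= 144


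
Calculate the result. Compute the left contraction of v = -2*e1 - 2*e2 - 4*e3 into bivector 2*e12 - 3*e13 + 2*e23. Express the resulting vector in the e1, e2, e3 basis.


Left contraction v _| B = <vB>_1 (grade-1 part of the geometric product vB).
Using e1_|e12 = e2, e2_|e12 = -e1, e1_|e13 = e3, e3_|e13 = -e1, e2_|e23 = e3, e3_|e23 = -e2:
e1 coeff: -v2*b12 - v3*b13 = -(-2)*(2) - (-4)*(-3) = -8
e2 coeff: v1*b12 - v3*b23 = (-2)*(2) - (-4)*(2) = 4
e3 coeff: v1*b13 + v2*b23 = (-2)*(-3) + (-2)*(2) = 2
v _| B = -8*e1 + 4*e2 + 2*e3


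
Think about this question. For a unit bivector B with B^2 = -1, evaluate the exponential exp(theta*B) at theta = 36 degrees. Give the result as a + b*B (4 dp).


For a unit bivector B with B^2 = -1, the exponential series gives
e^(theta*B) = cos(theta) + sin(theta)*B (the GA analogue of Euler's formula).
theta = 36 degrees = 0.628319 rad
cos(36 deg) = 0.8090
sin(36 deg) = 0.5878
exp(theta*B) = 0.8090 + 0.5878*B


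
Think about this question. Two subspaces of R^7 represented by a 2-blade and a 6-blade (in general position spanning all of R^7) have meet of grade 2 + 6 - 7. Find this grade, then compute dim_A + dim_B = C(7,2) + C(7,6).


Meet grade = grade(A) + grade(B) - n
= 2 + 6 - 7 = 1
C(7,2) = 21
C(7,6) = 7
dim_A + dim_B = 21 + 7 = 28


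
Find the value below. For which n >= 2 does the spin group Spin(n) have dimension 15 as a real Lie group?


dim Spin(n) = dim so(n) = n(n-1)/2.
Solve n(n-1)/2 = 15, i.e. n^2 - n - 30 = 0.
Discriminant = 1 + 8*15 = 121
n = (1 + sqrt(121))/2 = (1 + 11)/2 = 6


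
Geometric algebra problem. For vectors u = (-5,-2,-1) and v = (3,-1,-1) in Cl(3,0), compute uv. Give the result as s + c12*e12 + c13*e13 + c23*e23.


In Cl(3,0): e_i^2 = 1, e_ie_j = -e_je_i for i != j.
Scalar part = u . v = (-5)*3 + (-2)*(-1) + (-1)*(-1)
= -15 + 2 + 1 = -12
e12 coeff = (-5)*(-1) - (-2)*3 = 5 - (-6) = 11
e13 coeff = (-5)*(-1) - (-1)*3 = 5 - (-3) = 8
e23 coeff = (-2)*(-1) - (-1)*(-1) = 2 - 1 = 1
uv = -12 + 11*e12 + 8*e13 + 1*e23


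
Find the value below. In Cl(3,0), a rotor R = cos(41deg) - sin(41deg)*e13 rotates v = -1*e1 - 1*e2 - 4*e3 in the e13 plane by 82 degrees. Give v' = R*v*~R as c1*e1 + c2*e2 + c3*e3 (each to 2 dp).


Rotor R = cos(41deg) - sin(41deg)*e13
Rotation angle theta = 2 * 41 = 82 degrees in the e13 plane (e1 -> e3).
The component perpendicular to the plane (e2) is invariant: v'_2 = v2 = -1.00
cos(82deg) = 0.1392, sin(82deg) = 0.9903
v'_1 = v1*cos(theta) - v3*sin(theta) = -1*0.1392 - (-4)*0.9903 = 3.82
v'_3 = v1*sin(theta) + v3*cos(theta) = -1*0.9903 + (-4)*0.1392 = -1.55
v' = 3.82*e1 - 1.00*e2 - 1.55*e3


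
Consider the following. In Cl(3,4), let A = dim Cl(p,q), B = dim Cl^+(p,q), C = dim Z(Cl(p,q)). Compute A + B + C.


n = 3 + 4 = 7
Total dim = 2^7 = 128
Even subalgebra dim = 2^6 = 64
n is odd, so center dim = 2
Sum = 128 + 64 + 2 = 194


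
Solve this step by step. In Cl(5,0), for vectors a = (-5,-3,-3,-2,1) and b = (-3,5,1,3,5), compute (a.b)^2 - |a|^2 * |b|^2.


a . b = (-5)*(-3) + (-3)*5 + (-3)*1 + (-2)*3 + 1*5
= 15 + (-15) + (-3) + (-6) + 5 = -4
|a|^2 = (-5)^2 + (-3)^2 + (-3)^2 + (-2)^2 + 1^2 = 48
|b|^2 = (-3)^2 + 5^2 + 1^2 + 3^2 + 5^2 = 69
(a.b)^2 = (-4)^2 = 16
|a|^2 * |b|^2 = 48 * 69 = 3312
Result = 16 - 3312 = -3296


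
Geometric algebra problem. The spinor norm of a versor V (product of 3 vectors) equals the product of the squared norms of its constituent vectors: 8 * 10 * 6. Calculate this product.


Spinor norm N(V) = |v1|^2 * |v2|^2 * ... * |v3|^2
= 8 * 10 * 6
Running product: 8, 80, 480
N(V) = 480


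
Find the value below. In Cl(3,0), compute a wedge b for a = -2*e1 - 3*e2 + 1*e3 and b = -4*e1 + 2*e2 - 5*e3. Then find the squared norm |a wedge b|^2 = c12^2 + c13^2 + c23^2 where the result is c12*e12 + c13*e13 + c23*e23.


a wedge b = (a1*b2 - a2*b1)*e12 + (a1*b3 - a3*b1)*e13 + (a2*b3 - a3*b2)*e23
e12 coeff: (-2)*2 - (-3)*(-4) = -4 - 12 = -16
e13 coeff: (-2)*(-5) - 1*(-4) = 10 - (-4) = 14
e23 coeff: (-3)*(-5) - 1*2 = 15 - 2 = 13
|a wedge b|^2 = (-16)^2 + 14^2 + 13^2
= 256 + 196 + 169
= 621


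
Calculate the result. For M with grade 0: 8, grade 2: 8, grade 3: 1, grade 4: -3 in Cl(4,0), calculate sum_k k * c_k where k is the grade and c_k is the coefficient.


Grade-weighted sum = sum of grade_k * coefficient_k
0*8 = 0
2*8 = 16
3*1 = 3
4*(-3) = -12
Total = 0 + 16 + 3 + (-12) = 7


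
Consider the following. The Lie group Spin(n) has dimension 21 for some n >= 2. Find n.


dim Spin(n) = dim so(n) = n(n-1)/2.
Solve n(n-1)/2 = 21, i.e. n^2 - n - 42 = 0.
Discriminant = 1 + 8*21 = 169
n = (1 + sqrt(169))/2 = (1 + 13)/2 = 7


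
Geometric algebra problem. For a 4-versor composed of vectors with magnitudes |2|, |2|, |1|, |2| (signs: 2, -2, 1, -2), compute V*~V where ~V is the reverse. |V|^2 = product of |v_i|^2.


Each vector v_i has |v_i|^2 = s_i^2
Squared scales: 2^2 = 4, (-2)^2 = 4, 1^2 = 1, (-2)^2 = 4
|V|^2 = 4 * 4 * 1 * 4
= 64


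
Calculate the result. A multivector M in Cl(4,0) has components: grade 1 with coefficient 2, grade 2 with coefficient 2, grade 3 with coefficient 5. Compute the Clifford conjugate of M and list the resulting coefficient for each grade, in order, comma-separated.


Clifford conjugate sign for grade k: (-1)^(k(k+1)/2)
Grade 1: (-1)^(1*2/2) = (-1)^1 = -1, coeff 2 -> -2
Grade 2: (-1)^(2*3/2) = (-1)^3 = -1, coeff 2 -> -2
Grade 3: (-1)^(3*4/2) = (-1)^6 = 1, coeff 5 -> 5
Conjugated coefficients: -2, -2, 5


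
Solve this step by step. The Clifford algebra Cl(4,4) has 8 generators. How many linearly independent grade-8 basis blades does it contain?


Number of grade-k basis blades in Cl(p,q) with n = p + q is C(n, k).
n = 4 + 4 = 8
C(8, 8) = 8! / (8! * 0!)
= 40320 / (40320 * 1)
= 1


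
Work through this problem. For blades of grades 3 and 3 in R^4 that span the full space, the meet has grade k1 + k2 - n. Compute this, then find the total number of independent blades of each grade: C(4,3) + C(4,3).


Meet grade = grade(A) + grade(B) - n
= 3 + 3 - 4 = 2
C(4,3) = 4
C(4,3) = 4
dim_A + dim_B = 4 + 4 = 8


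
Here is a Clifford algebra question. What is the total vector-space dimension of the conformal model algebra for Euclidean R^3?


The conformal model of R^3 uses Cl(4,1): the 3 Euclidean generators plus two extra orthogonal generators e+ (e+^2 = +1) and e- (e-^2 = -1), from which the null vectors e0, einf are built.
Number of generators m = 3 + 2 = 5.
dim Cl(p,q) = 2^m = 2^5 = 32


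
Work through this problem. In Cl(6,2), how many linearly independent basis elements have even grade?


Even subalgebra dimension = 2^(n-1)
n = 6 + 2 = 8
2^(8 - 1) = 2^7 = 128
Verification: sum of C(8,k) for even k = 1 + 28 + 70 + 28 + 1 = 128
Result = 128


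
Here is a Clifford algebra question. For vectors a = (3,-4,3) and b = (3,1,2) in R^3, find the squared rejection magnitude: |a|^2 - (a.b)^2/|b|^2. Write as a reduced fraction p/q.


|a|^2 = 3^2 + (-4)^2 + 3^2 = 34
|b|^2 = 3^2 + 1^2 + 2^2 = 14
a . b = 3*3 + (-4)*1 + 3*2 = 11
(a.b)^2 = 11^2 = 121
|rej|^2 = 34 - 121/14
= (476 - 121)/14
= 355/14
In lowest terms: 355/14


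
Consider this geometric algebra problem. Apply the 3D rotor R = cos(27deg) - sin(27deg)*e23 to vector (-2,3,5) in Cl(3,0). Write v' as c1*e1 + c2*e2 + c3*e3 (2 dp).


Rotor R = cos(27deg) - sin(27deg)*e23
Rotation angle theta = 2 * 27 = 54 degrees in the e23 plane (e2 -> e3).
The component perpendicular to the plane (e1) is invariant: v'_1 = v1 = -2.00
cos(54deg) = 0.5878, sin(54deg) = 0.8090
v'_2 = v2*cos(theta) - v3*sin(theta) = 3*0.5878 - 5*0.8090 = -2.28
v'_3 = v2*sin(theta) + v3*cos(theta) = 3*0.8090 + 5*0.5878 = 5.37
v' = -2.00*e1 - 2.28*e2 + 5.37*e3


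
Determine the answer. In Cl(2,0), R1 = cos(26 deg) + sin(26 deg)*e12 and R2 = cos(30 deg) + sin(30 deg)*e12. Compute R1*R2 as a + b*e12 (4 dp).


Same-plane rotors commute and their half-angles add:
R1*R2 = cos(a1 + a2) + sin(a1 + a2)*e12.
a1 + a2 = 26 + 30 = 56 deg
cos(56 deg) = 0.5592
sin(56 deg) = 0.8290
R1*R2 = 0.5592 + 0.8290*e12


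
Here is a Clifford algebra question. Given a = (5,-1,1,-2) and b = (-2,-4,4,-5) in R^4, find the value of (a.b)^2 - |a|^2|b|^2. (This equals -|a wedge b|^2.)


a . b = 5*(-2) + (-1)*(-4) + 1*4 + (-2)*(-5)
= -10 + 4 + 4 + 10 = 8
|a|^2 = 5^2 + (-1)^2 + 1^2 + (-2)^2 = 31
|b|^2 = (-2)^2 + (-4)^2 + 4^2 + (-5)^2 = 61
(a.b)^2 = 8^2 = 64
|a|^2 * |b|^2 = 31 * 61 = 1891
Result = 64 - 1891 = -1827


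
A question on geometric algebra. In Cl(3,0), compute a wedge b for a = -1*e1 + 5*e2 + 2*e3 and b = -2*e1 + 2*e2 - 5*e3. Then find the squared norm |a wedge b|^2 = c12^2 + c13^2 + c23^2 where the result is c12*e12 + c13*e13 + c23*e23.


a wedge b = (a1*b2 - a2*b1)*e12 + (a1*b3 - a3*b1)*e13 + (a2*b3 - a3*b2)*e23
e12 coeff: (-1)*2 - 5*(-2) = -2 - (-10) = 8
e13 coeff: (-1)*(-5) - 2*(-2) = 5 - (-4) = 9
e23 coeff: 5*(-5) - 2*2 = -25 - 4 = -29
|a wedge b|^2 = 8^2 + 9^2 + (-29)^2
= 64 + 81 + 841
= 986


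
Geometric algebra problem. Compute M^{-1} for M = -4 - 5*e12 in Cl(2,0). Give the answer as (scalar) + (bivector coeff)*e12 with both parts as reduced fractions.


M = -4 - 5*e12, where e12^2 = -1.
Since M commutes with its reverse ~M = a - b*e12, M * ~M = a^2 - b^2*e12^2 = a^2 + b^2.
So M^{-1} = ~M / (a^2 + b^2) = (a - b*e12)/(a^2 + b^2).
a^2 + b^2 = 16 + 25 = 41
Scalar part = -4/41 = -4/41
Bivector coeff = 5/41 = 5/41
M^{-1} = -4/41 + 5/41*e12


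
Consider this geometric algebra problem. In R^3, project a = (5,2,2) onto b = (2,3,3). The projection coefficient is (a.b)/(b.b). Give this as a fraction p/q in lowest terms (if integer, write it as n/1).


Projection coefficient = (a . b) / (b . b)
a . b = 5*2 + 2*3 + 2*3
= 10 + 6 + 6 = 22
b . b = 2^2 + 3^2 + 3^2
= 4 + 9 + 9 = 22
Coefficient = 22/22
In lowest terms: 1/1


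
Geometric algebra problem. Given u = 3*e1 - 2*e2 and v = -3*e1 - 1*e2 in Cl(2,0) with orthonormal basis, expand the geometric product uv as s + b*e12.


Expand: (3*e1 - 2*e2)(-3*e1 - 1*e2)
= 3*(-3)*e1e1 + 3*(-1)*e1e2 + (-2)*(-3)*e2e1 + (-2)*(-1)*e2e2
Using e1^2 = e2^2 = 1, e2e1 = -e1e2:
Scalar part s = 3*(-3) + (-2)*(-1) = -9 + 2 = -7
Bivector part b = 3*(-1) - (-2)*(-3) = -3 - 6 = -9
uv = -7 - 9*e12


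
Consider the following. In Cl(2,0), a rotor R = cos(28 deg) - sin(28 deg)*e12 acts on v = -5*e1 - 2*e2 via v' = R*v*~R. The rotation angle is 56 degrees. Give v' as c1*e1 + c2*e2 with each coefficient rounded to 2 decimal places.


Rotor R = cos(28deg) - sin(28deg)*e12
Rotation angle theta = 2 * 28 = 56 degrees
v' = R*v*~R rotates v by theta.
cos(56deg) = 0.5592, sin(56deg) = 0.8290
v'_1 = -5*cos(56deg) - (-2)*sin(56deg)
= -5*0.5592 - (-2)*0.8290
= -1.14
v'_2 = -5*sin(56deg) + (-2)*cos(56deg)
= -5*0.8290 + (-2)*0.5592
= -5.26
v' = -1.14*e1 - 5.26*e2


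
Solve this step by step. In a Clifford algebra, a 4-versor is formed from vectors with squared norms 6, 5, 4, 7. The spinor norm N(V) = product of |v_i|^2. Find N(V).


Spinor norm N(V) = |v1|^2 * |v2|^2 * ... * |v4|^2
= 6 * 5 * 4 * 7
Running product: 6, 30, 120, 840
N(V) = 840


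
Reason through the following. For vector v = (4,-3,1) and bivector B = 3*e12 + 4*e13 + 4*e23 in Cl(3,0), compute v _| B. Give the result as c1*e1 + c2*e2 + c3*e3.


Left contraction v _| B = <vB>_1 (grade-1 part of the geometric product vB).
Using e1_|e12 = e2, e2_|e12 = -e1, e1_|e13 = e3, e3_|e13 = -e1, e2_|e23 = e3, e3_|e23 = -e2:
e1 coeff: -v2*b12 - v3*b13 = -(-3)*(3) - (1)*(4) = 5
e2 coeff: v1*b12 - v3*b23 = (4)*(3) - (1)*(4) = 8
e3 coeff: v1*b13 + v2*b23 = (4)*(4) + (-3)*(4) = 4
v _| B = 5*e1 + 8*e2 + 4*e3


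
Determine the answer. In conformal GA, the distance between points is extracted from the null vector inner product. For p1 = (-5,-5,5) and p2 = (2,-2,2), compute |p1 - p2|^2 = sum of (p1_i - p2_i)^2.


p1 - p2 = (-7, -3, 3)
|p1 - p2|^2 = (-7)^2 + (-3)^2 + 3^2
= 49 + 9 + 9
= 67


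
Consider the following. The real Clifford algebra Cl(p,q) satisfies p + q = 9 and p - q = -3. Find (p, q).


We need p + q = 9 and p - q = -3.
Adding: 2p = 9 + (-3) = 6, so p = 3.
Then q = 9 - 3 = 6.
(p, q) = (3, 6)


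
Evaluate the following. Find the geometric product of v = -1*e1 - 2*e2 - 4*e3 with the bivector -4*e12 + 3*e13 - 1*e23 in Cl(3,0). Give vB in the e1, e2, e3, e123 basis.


vB has grade-1 (vector) and grade-3 (trivector) parts: vB = (v _| B) + (v ^ B).
Vector part <vB>_1:
  e1: -v2*b12 - v3*b13 = -(-2)*(-4) - (-4)*(3) = 4
  e2: v1*b12 - v3*b23 = (-1)*(-4) - (-4)*(-1) = 0
  e3: v1*b13 + v2*b23 = (-1)*(3) + (-2)*(-1) = -1
Trivector part <vB>_3:
  e123: v1*b23 - v2*b13 + v3*b12 = (-1)*(-1) - (-2)*(3) + (-4)*(-4) = 23
vB = 4*e1 + 0*e2 - 1*e3 + 23*e123


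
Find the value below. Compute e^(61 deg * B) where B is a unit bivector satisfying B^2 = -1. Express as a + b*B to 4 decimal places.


For a unit bivector B with B^2 = -1, the exponential series gives
e^(theta*B) = cos(theta) + sin(theta)*B (the GA analogue of Euler's formula).
theta = 61 degrees = 1.064651 rad
cos(61 deg) = 0.4848
sin(61 deg) = 0.8746
exp(theta*B) = 0.4848 + 0.8746*B


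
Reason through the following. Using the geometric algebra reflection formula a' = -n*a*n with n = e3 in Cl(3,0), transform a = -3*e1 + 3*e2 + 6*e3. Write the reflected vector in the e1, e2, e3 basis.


Reflection formula: a' = -n*a*n, with n = e3 (unit vector, n^2 = 1).
For reflection through hyperplane perp to e3:
The component along e3 flips sign, others stay.
a = (-3, 3, 6)
a' = (-3, 3, -6)
a' = -3*e1 + 3*e2 - 6*e3


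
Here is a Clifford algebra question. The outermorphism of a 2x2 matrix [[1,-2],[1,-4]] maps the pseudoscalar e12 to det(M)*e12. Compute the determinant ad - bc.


The outermorphism of a linear map f sends e1^e2 to f(e1)^f(e2).
f(e1) = 1*e1 + 1*e2
f(e2) = -2*e1 - 4*e2
f(e1) ^ f(e2) = (1*e1 + 1*e2) ^ (-2*e1 - 4*e2)
= 1*(-4)*e12 + 1*(-2)*e21
= (-4 - (-2))*e12
= -2*e12
Coefficient = -2


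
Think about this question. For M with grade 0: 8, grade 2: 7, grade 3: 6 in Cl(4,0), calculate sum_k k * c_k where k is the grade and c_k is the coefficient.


Grade-weighted sum = sum of grade_k * coefficient_k
0*8 = 0
2*7 = 14
3*6 = 18
Total = 0 + 14 + 18 = 32


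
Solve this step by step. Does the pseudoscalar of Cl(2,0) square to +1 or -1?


The pseudoscalar I = e1...e_n (product of all n generators) of Cl(p,q) satisfies I^2 = (-1)^(q + n(n-1)/2).
p = 2, q = 0, n = p + q = 2
n(n-1)/2 = 2 * 1 / 2 = 1
Exponent = q + n(n-1)/2 = 0 + 1 = 1
I^2 = (-1)^1 = -1


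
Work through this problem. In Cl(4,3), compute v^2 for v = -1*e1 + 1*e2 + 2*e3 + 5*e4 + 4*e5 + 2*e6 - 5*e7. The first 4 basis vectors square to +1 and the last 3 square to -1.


v^2 = sum of c_i^2 * e_i^2
Positive signature terms (e_i^2 = +1): (-1)^2 + 1^2 + 2^2 + 5^2 = 31
Negative signature terms (e_j^2 = -1): 4^2 + 2^2 + (-5)^2 = 45
v^2 = 31 - 45 = -14


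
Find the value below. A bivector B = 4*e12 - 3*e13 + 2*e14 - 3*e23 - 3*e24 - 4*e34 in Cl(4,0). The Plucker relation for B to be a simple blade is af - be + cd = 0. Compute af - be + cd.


Plucker relation: af - be + cd
a*f = 4*(-4) = -16
b*e = (-3)*(-3) = 9
c*d = 2*(-3) = -6
af - be + cd = -16 - 9 + (-6)
= -31


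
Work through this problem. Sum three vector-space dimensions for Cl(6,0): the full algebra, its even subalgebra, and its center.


n = 6 + 0 = 6
Total dim = 2^6 = 64
Even subalgebra dim = 2^5 = 32
n is even, so center dim = 1
Sum = 64 + 32 + 1 = 97


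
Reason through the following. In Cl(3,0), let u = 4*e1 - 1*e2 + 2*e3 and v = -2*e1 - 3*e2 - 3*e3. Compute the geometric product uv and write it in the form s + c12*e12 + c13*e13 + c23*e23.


In Cl(3,0): e_i^2 = 1, e_ie_j = -e_je_i for i != j.
Scalar part = u . v = 4*(-2) + (-1)*(-3) + 2*(-3)
= -8 + 3 + (-6) = -11
e12 coeff = 4*(-3) - (-1)*(-2) = -12 - 2 = -14
e13 coeff = 4*(-3) - 2*(-2) = -12 - (-4) = -8
e23 coeff = (-1)*(-3) - 2*(-3) = 3 - (-6) = 9
uv = -11 - 14*e12 - 8*e13 + 9*e23


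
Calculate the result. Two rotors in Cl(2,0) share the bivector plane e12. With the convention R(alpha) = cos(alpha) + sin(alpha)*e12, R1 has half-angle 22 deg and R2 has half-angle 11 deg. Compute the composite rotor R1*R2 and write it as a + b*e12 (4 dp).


Same-plane rotors commute and their half-angles add:
R1*R2 = cos(a1 + a2) + sin(a1 + a2)*e12.
a1 + a2 = 22 + 11 = 33 deg
cos(33 deg) = 0.8387
sin(33 deg) = 0.5446
R1*R2 = 0.8387 + 0.5446*e12


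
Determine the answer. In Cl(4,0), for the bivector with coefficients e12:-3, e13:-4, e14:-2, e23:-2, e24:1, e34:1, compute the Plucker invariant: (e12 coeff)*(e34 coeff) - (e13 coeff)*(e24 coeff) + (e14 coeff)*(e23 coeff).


Plucker relation: af - be + cd
a*f = (-3)*1 = -3
b*e = (-4)*1 = -4
c*d = (-2)*(-2) = 4
af - be + cd = -3 - (-4) + 4
= 5


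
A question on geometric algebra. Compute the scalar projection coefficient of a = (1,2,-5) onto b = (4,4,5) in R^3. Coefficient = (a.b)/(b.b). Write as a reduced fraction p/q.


Projection coefficient = (a . b) / (b . b)
a . b = 1*4 + 2*4 + (-5)*5
= 4 + 8 + (-25) = -13
b . b = 4^2 + 4^2 + 5^2
= 16 + 16 + 25 = 57
Coefficient = -13/57
In lowest terms: -13/57


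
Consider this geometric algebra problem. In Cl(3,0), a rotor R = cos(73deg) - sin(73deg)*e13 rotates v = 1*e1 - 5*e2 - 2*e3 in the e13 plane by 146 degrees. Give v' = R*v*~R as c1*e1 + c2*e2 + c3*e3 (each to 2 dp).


Rotor R = cos(73deg) - sin(73deg)*e13
Rotation angle theta = 2 * 73 = 146 degrees in the e13 plane (e1 -> e3).
The component perpendicular to the plane (e2) is invariant: v'_2 = v2 = -5.00
cos(146deg) = -0.8290, sin(146deg) = 0.5592
v'_1 = v1*cos(theta) - v3*sin(theta) = 1*(-0.8290) - (-2)*0.5592 = 0.29
v'_3 = v1*sin(theta) + v3*cos(theta) = 1*0.5592 + (-2)*(-0.8290) = 2.22
v' = 0.29*e1 - 5.00*e2 + 2.22*e3


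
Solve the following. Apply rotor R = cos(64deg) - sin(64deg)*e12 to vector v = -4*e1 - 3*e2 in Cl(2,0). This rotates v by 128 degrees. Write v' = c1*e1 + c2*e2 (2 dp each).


Rotor R = cos(64deg) - sin(64deg)*e12
Rotation angle theta = 2 * 64 = 128 degrees
v' = R*v*~R rotates v by theta.
cos(128deg) = -0.6157, sin(128deg) = 0.7880
v'_1 = -4*cos(128deg) - (-3)*sin(128deg)
= -4*(-0.6157) - (-3)*0.7880
= 4.83
v'_2 = -4*sin(128deg) + (-3)*cos(128deg)
= -4*0.7880 + (-3)*(-0.6157)
= -1.31
v' = 4.83*e1 - 1.31*e2


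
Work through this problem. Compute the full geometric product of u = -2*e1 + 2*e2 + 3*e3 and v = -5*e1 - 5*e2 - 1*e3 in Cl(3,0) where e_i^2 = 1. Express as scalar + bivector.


In Cl(3,0): e_i^2 = 1, e_ie_j = -e_je_i for i != j.
Scalar part = u . v = (-2)*(-5) + 2*(-5) + 3*(-1)
= 10 + (-10) + (-3) = -3
e12 coeff = (-2)*(-5) - 2*(-5) = 10 - (-10) = 20
e13 coeff = (-2)*(-1) - 3*(-5) = 2 - (-15) = 17
e23 coeff = 2*(-1) - 3*(-5) = -2 - (-15) = 13
uv = -3 + 20*e12 + 17*e13 + 13*e23


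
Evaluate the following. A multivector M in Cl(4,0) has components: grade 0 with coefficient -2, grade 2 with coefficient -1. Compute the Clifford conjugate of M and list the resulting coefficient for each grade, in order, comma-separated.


Clifford conjugate sign for grade k: (-1)^(k(k+1)/2)
Grade 0: (-1)^(0*1/2) = (-1)^0 = 1, coeff -2 -> -2
Grade 2: (-1)^(2*3/2) = (-1)^3 = -1, coeff -1 -> 1
Conjugated coefficients: -2, 1


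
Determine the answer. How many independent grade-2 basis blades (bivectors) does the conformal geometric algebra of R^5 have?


The conformal model of R^5 uses Cl(6,1) with m = 5 + 2 = 7 generators.
Number of grade-2 blades = C(m, 2) = C(7, 2)
= 7*6/2 = 21


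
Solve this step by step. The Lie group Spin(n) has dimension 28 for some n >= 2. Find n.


dim Spin(n) = dim so(n) = n(n-1)/2.
Solve n(n-1)/2 = 28, i.e. n^2 - n - 56 = 0.
Discriminant = 1 + 8*28 = 225
n = (1 + sqrt(225))/2 = (1 + 15)/2 = 8


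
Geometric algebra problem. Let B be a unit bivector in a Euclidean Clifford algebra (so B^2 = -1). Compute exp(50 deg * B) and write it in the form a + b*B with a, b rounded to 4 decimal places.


For a unit bivector B with B^2 = -1, the exponential series gives
e^(theta*B) = cos(theta) + sin(theta)*B (the GA analogue of Euler's formula).
theta = 50 degrees = 0.872665 rad
cos(50 deg) = 0.6428
sin(50 deg) = 0.7660
exp(theta*B) = 0.6428 + 0.7660*B


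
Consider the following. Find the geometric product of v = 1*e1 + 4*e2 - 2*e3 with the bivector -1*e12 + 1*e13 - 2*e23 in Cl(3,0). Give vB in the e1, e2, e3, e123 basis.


vB has grade-1 (vector) and grade-3 (trivector) parts: vB = (v _| B) + (v ^ B).
Vector part <vB>_1:
  e1: -v2*b12 - v3*b13 = -(4)*(-1) - (-2)*(1) = 6
  e2: v1*b12 - v3*b23 = (1)*(-1) - (-2)*(-2) = -5
  e3: v1*b13 + v2*b23 = (1)*(1) + (4)*(-2) = -7
Trivector part <vB>_3:
  e123: v1*b23 - v2*b13 + v3*b12 = (1)*(-2) - (4)*(1) + (-2)*(-1) = -4
vB = 6*e1 - 5*e2 - 7*e3 - 4*e123


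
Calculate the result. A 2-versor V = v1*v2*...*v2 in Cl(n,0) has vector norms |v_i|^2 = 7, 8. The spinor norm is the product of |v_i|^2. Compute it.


Spinor norm N(V) = |v1|^2 * |v2|^2 * ... * |v2|^2
= 7 * 8
Running product: 7, 56
N(V) = 56


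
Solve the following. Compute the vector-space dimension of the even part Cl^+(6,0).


Even subalgebra dimension = 2^(n-1)
n = 6 + 0 = 6
2^(6 - 1) = 2^5 = 32
Verification: sum of C(6,k) for even k = 1 + 15 + 15 + 1 = 32
Result = 32


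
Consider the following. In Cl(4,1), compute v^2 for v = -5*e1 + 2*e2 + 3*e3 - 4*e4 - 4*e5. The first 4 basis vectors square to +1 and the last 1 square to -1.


v^2 = sum of c_i^2 * e_i^2
Positive signature terms (e_i^2 = +1): (-5)^2 + 2^2 + 3^2 + (-4)^2 = 54
Negative signature terms (e_j^2 = -1): (-4)^2 = 16
v^2 = 54 - 16 = 38


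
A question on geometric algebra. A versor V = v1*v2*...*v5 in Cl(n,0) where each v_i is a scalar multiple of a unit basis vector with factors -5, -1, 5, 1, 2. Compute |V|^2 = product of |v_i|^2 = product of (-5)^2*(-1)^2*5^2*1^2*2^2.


Each vector v_i has |v_i|^2 = s_i^2
Squared scales: (-5)^2 = 25, (-1)^2 = 1, 5^2 = 25, 1^2 = 1, 2^2 = 4
|V|^2 = 25 * 1 * 25 * 1 * 4
= 2500


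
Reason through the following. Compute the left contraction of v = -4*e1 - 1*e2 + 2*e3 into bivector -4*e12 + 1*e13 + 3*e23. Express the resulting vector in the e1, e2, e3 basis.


Left contraction v _| B = <vB>_1 (grade-1 part of the geometric product vB).
Using e1_|e12 = e2, e2_|e12 = -e1, e1_|e13 = e3, e3_|e13 = -e1, e2_|e23 = e3, e3_|e23 = -e2:
e1 coeff: -v2*b12 - v3*b13 = -(-1)*(-4) - (2)*(1) = -6
e2 coeff: v1*b12 - v3*b23 = (-4)*(-4) - (2)*(3) = 10
e3 coeff: v1*b13 + v2*b23 = (-4)*(1) + (-1)*(3) = -7
v _| B = -6*e1 + 10*e2 - 7*e3


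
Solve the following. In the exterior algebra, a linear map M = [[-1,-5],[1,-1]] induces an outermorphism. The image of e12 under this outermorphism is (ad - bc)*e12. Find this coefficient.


The outermorphism of a linear map f sends e1^e2 to f(e1)^f(e2).
f(e1) = -1*e1 + 1*e2
f(e2) = -5*e1 - 1*e2
f(e1) ^ f(e2) = (-1*e1 + 1*e2) ^ (-5*e1 - 1*e2)
= (-1)*(-1)*e12 + 1*(-5)*e21
= (1 - (-5))*e12
= 6*e12
Coefficient = 6


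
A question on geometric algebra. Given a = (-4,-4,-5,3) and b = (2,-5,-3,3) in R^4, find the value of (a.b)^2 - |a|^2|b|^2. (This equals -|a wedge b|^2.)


a . b = (-4)*2 + (-4)*(-5) + (-5)*(-3) + 3*3
= -8 + 20 + 15 + 9 = 36
|a|^2 = (-4)^2 + (-4)^2 + (-5)^2 + 3^2 = 66
|b|^2 = 2^2 + (-5)^2 + (-3)^2 + 3^2 = 47
(a.b)^2 = 36^2 = 1296
|a|^2 * |b|^2 = 66 * 47 = 3102
Result = 1296 - 3102 = -1806


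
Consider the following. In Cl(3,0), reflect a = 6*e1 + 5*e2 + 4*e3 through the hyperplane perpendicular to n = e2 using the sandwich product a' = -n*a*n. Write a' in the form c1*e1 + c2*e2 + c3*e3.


Reflection formula: a' = -n*a*n, with n = e2 (unit vector, n^2 = 1).
For reflection through hyperplane perp to e2:
The component along e2 flips sign, others stay.
a = (6, 5, 4)
a' = (6, -5, 4)
a' = 6*e1 - 5*e2 + 4*e3


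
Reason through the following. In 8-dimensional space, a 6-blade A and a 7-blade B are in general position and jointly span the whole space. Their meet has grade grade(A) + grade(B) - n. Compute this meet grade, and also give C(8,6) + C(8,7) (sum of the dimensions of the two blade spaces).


Meet grade = grade(A) + grade(B) - n
= 6 + 7 - 8 = 5
C(8,6) = 28
C(8,7) = 8
dim_A + dim_B = 28 + 8 = 36


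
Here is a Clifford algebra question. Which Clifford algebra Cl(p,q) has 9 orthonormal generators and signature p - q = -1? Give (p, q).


We need p + q = 9 and p - q = -1.
Adding: 2p = 9 + (-1) = 8, so p = 4.
Then q = 9 - 4 = 5.
(p, q) = (4, 5)


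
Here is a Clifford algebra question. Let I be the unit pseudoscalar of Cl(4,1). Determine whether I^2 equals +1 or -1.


The pseudoscalar I = e1...e_n (product of all n generators) of Cl(p,q) satisfies I^2 = (-1)^(q + n(n-1)/2).
p = 4, q = 1, n = p + q = 5
n(n-1)/2 = 5 * 4 / 2 = 10
Exponent = q + n(n-1)/2 = 1 + 10 = 11
I^2 = (-1)^11 = -1


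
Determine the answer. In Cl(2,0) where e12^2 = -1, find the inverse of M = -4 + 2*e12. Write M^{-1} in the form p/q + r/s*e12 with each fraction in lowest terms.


M = -4 + 2*e12, where e12^2 = -1.
Since M commutes with its reverse ~M = a - b*e12, M * ~M = a^2 - b^2*e12^2 = a^2 + b^2.
So M^{-1} = ~M / (a^2 + b^2) = (a - b*e12)/(a^2 + b^2).
a^2 + b^2 = 16 + 4 = 20
Scalar part = -4/20 = -1/5
Bivector coeff = -2/20 = -1/10
M^{-1} = -1/5 - 1/10*e12


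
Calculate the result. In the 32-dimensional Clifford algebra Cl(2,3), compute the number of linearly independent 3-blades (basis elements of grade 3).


Number of grade-k basis blades in Cl(p,q) with n = p + q is C(n, k).
n = 2 + 3 = 5
C(5, 3) = 5! / (3! * 2!)
= 120 / (6 * 2)
= 10


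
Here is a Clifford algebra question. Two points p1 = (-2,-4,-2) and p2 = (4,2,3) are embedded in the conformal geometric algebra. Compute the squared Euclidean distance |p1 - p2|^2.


p1 - p2 = (-6, -6, -5)
|p1 - p2|^2 = (-6)^2 + (-6)^2 + (-5)^2
= 36 + 36 + 25
= 97


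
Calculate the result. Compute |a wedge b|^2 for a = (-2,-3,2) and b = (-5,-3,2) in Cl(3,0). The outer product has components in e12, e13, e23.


a wedge b = (a1*b2 - a2*b1)*e12 + (a1*b3 - a3*b1)*e13 + (a2*b3 - a3*b2)*e23
e12 coeff: (-2)*(-3) - (-3)*(-5) = 6 - 15 = -9
e13 coeff: (-2)*2 - 2*(-5) = -4 - (-10) = 6
e23 coeff: (-3)*2 - 2*(-3) = -6 - (-6) = 0
|a wedge b|^2 = (-9)^2 + 6^2 + 0^2
= 81 + 36 + 0
= 117


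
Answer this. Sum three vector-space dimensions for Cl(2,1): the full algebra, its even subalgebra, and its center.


n = 2 + 1 = 3
Total dim = 2^3 = 8
Even subalgebra dim = 2^2 = 4
n is odd, so center dim = 2
Sum = 8 + 4 + 2 = 14


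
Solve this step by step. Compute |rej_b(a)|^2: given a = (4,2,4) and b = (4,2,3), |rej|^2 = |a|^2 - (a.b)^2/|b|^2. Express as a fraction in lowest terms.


|a|^2 = 4^2 + 2^2 + 4^2 = 36
|b|^2 = 4^2 + 2^2 + 3^2 = 29
a . b = 4*4 + 2*2 + 4*3 = 32
(a.b)^2 = 32^2 = 1024
|rej|^2 = 36 - 1024/29
= (1044 - 1024)/29
= 20/29
In lowest terms: 20/29


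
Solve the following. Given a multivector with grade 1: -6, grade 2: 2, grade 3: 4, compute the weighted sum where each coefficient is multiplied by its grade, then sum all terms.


Grade-weighted sum = sum of grade_k * coefficient_k
1*(-6) = -6
2*2 = 4
3*4 = 12
Total = -6 + 4 + 12 = 10


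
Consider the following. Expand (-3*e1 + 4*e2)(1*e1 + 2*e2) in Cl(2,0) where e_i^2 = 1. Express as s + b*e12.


Expand: (-3*e1 + 4*e2)(1*e1 + 2*e2)
= (-3)*1*e1e1 + (-3)*2*e1e2 + 4*1*e2e1 + 4*2*e2e2
Using e1^2 = e2^2 = 1, e2e1 = -e1e2:
Scalar part s = (-3)*1 + 4*2 = -3 + 8 = 5
Bivector part b = (-3)*2 - 4*1 = -6 - 4 = -10
uv = 5 - 10*e12


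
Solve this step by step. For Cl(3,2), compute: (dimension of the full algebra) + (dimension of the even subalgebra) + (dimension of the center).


n = 3 + 2 = 5
Total dim = 2^5 = 32
Even subalgebra dim = 2^4 = 16
n is odd, so center dim = 2
Sum = 32 + 16 + 2 = 50


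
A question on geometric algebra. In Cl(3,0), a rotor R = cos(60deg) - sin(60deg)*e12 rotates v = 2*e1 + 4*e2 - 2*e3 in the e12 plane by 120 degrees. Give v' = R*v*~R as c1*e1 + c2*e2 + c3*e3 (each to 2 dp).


Rotor R = cos(60deg) - sin(60deg)*e12
Rotation angle theta = 2 * 60 = 120 degrees in the e12 plane (e1 -> e2).
The component perpendicular to the plane (e3) is invariant: v'_3 = v3 = -2.00
cos(120deg) = -0.5000, sin(120deg) = 0.8660
v'_1 = v1*cos(theta) - v2*sin(theta) = 2*(-0.5000) - 4*0.8660 = -4.46
v'_2 = v1*sin(theta) + v2*cos(theta) = 2*0.8660 + 4*(-0.5000) = -0.27
v' = -4.46*e1 - 0.27*e2 - 2.00*e3


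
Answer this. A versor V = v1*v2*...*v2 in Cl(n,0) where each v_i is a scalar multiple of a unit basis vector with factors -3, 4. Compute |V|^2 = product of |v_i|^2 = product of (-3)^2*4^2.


Each vector v_i has |v_i|^2 = s_i^2
Squared scales: (-3)^2 = 9, 4^2 = 16
|V|^2 = 9 * 16
= 144


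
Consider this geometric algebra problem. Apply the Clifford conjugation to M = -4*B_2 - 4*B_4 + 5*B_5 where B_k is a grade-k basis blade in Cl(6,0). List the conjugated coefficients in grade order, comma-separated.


Clifford conjugate sign for grade k: (-1)^(k(k+1)/2)
Grade 2: (-1)^(2*3/2) = (-1)^3 = -1, coeff -4 -> 4
Grade 4: (-1)^(4*5/2) = (-1)^10 = 1, coeff -4 -> -4
Grade 5: (-1)^(5*6/2) = (-1)^15 = -1, coeff 5 -> -5
Conjugated coefficients: 4, -4, -5


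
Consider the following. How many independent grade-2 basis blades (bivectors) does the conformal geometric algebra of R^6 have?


The conformal model of R^6 uses Cl(7,1) with m = 6 + 2 = 8 generators.
Number of grade-2 blades = C(m, 2) = C(8, 2)
= 8*7/2 = 28


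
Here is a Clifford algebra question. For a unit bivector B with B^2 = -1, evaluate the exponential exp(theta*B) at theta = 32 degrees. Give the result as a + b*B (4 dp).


For a unit bivector B with B^2 = -1, the exponential series gives
e^(theta*B) = cos(theta) + sin(theta)*B (the GA analogue of Euler's formula).
theta = 32 degrees = 0.558505 rad
cos(32 deg) = 0.8480
sin(32 deg) = 0.5299
exp(theta*B) = 0.8480 + 0.5299*B


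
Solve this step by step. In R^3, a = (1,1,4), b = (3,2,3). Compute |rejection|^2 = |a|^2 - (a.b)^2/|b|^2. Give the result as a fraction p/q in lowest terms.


|a|^2 = 1^2 + 1^2 + 4^2 = 18
|b|^2 = 3^2 + 2^2 + 3^2 = 22
a . b = 1*3 + 1*2 + 4*3 = 17
(a.b)^2 = 17^2 = 289
|rej|^2 = 18 - 289/22
= (396 - 289)/22
= 107/22
In lowest terms: 107/22


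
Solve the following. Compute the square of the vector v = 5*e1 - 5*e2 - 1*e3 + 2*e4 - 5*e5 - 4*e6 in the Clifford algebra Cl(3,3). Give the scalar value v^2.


v^2 = sum of c_i^2 * e_i^2
Positive signature terms (e_i^2 = +1): 5^2 + (-5)^2 + (-1)^2 = 51
Negative signature terms (e_j^2 = -1): 2^2 + (-5)^2 + (-4)^2 = 45
v^2 = 51 - 45 = 6


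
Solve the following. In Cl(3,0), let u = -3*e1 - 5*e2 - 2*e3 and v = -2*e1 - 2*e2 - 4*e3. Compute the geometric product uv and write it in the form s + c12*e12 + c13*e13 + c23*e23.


In Cl(3,0): e_i^2 = 1, e_ie_j = -e_je_i for i != j.
Scalar part = u . v = (-3)*(-2) + (-5)*(-2) + (-2)*(-4)
= 6 + 10 + 8 = 24
e12 coeff = (-3)*(-2) - (-5)*(-2) = 6 - 10 = -4
e13 coeff = (-3)*(-4) - (-2)*(-2) = 12 - 4 = 8
e23 coeff = (-5)*(-4) - (-2)*(-2) = 20 - 4 = 16
uv = 24 - 4*e12 + 8*e13 + 16*e23


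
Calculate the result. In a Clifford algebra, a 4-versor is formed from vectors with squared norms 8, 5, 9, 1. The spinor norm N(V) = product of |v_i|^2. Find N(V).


Spinor norm N(V) = |v1|^2 * |v2|^2 * ... * |v4|^2
= 8 * 5 * 9 * 1
Running product: 8, 40, 360, 360
N(V) = 360


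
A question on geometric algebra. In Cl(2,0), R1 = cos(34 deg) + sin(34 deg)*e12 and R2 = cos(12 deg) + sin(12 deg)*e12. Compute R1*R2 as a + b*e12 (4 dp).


Same-plane rotors commute and their half-angles add:
R1*R2 = cos(a1 + a2) + sin(a1 + a2)*e12.
a1 + a2 = 34 + 12 = 46 deg
cos(46 deg) = 0.6947
sin(46 deg) = 0.7193
R1*R2 = 0.6947 + 0.7193*e12


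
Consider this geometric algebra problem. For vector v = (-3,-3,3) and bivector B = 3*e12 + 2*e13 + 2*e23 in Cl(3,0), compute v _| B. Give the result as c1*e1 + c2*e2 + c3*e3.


Left contraction v _| B = <vB>_1 (grade-1 part of the geometric product vB).
Using e1_|e12 = e2, e2_|e12 = -e1, e1_|e13 = e3, e3_|e13 = -e1, e2_|e23 = e3, e3_|e23 = -e2:
e1 coeff: -v2*b12 - v3*b13 = -(-3)*(3) - (3)*(2) = 3
e2 coeff: v1*b12 - v3*b23 = (-3)*(3) - (3)*(2) = -15
e3 coeff: v1*b13 + v2*b23 = (-3)*(2) + (-3)*(2) = -12
v _| B = 3*e1 - 15*e2 - 12*e3


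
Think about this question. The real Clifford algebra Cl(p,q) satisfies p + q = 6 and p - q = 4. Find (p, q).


We need p + q = 6 and p - q = 4.
Adding: 2p = 6 + 4 = 10, so p = 5.
Then q = 6 - 5 = 1.
(p, q) = (5, 1)


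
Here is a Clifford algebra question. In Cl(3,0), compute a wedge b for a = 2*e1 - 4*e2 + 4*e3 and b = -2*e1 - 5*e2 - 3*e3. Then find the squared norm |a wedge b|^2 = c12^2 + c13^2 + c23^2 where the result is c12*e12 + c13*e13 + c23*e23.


a wedge b = (a1*b2 - a2*b1)*e12 + (a1*b3 - a3*b1)*e13 + (a2*b3 - a3*b2)*e23
e12 coeff: 2*(-5) - (-4)*(-2) = -10 - 8 = -18
e13 coeff: 2*(-3) - 4*(-2) = -6 - (-8) = 2
e23 coeff: (-4)*(-3) - 4*(-5) = 12 - (-20) = 32
|a wedge b|^2 = (-18)^2 + 2^2 + 32^2
= 324 + 4 + 1024
= 1352


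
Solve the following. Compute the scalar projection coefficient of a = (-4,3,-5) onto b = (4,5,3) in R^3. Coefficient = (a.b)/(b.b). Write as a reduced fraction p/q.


Projection coefficient = (a . b) / (b . b)
a . b = (-4)*4 + 3*5 + (-5)*3
= -16 + 15 + (-15) = -16
b . b = 4^2 + 5^2 + 3^2
= 16 + 25 + 9 = 50
Coefficient = -16/50
In lowest terms: -8/25


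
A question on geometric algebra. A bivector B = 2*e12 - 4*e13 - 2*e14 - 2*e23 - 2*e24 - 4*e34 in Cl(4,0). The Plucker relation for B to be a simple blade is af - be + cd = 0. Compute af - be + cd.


Plucker relation: af - be + cd
a*f = 2*(-4) = -8
b*e = (-4)*(-2) = 8
c*d = (-2)*(-2) = 4
af - be + cd = -8 - 8 + 4
= -12


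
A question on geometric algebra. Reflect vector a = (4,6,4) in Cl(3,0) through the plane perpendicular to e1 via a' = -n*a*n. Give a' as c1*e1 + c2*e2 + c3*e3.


Reflection formula: a' = -n*a*n, with n = e1 (unit vector, n^2 = 1).
For reflection through hyperplane perp to e1:
The component along e1 flips sign, others stay.
a = (4, 6, 4)
a' = (-4, 6, 4)
a' = -4*e1 + 6*e2 + 4*e3


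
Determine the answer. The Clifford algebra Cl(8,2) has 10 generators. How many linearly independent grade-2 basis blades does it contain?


Number of grade-k basis blades in Cl(p,q) with n = p + q is C(n, k).
n = 8 + 2 = 10
C(10, 2) = 10! / (2! * 8!)
= 3628800 / (2 * 40320)
= 45
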